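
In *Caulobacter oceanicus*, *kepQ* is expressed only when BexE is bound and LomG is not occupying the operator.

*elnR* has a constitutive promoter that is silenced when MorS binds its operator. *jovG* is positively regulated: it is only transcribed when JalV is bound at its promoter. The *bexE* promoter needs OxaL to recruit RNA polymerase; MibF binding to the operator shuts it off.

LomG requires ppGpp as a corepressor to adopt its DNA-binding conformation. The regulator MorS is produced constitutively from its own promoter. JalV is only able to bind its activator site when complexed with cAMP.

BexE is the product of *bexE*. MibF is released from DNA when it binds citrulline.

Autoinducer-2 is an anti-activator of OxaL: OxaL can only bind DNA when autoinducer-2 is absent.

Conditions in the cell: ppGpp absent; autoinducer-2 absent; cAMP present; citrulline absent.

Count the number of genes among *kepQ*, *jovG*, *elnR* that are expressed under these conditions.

1

Citrulline is absent, so MibF is active.
Autoinducer-2 is absent, so OxaL is active.
With repressor MibF bound, *bexE* is not transcribed.
So BexE is not produced.
ppGpp is absent, so LomG is inactive.
Required activator BexE is absent, so *kepQ* is not transcribed.
→ *kepQ* is OFF.
cAMP is present, so JalV is active.
No repressor is bound and JalV is active, so *jovG* is transcribed.
→ *jovG* is ON.
MorS is produced constitutively and is active.
With repressor MorS bound, *elnR* is not transcribed.
→ *elnR* is OFF.
1 of the 3 genes is transcribed.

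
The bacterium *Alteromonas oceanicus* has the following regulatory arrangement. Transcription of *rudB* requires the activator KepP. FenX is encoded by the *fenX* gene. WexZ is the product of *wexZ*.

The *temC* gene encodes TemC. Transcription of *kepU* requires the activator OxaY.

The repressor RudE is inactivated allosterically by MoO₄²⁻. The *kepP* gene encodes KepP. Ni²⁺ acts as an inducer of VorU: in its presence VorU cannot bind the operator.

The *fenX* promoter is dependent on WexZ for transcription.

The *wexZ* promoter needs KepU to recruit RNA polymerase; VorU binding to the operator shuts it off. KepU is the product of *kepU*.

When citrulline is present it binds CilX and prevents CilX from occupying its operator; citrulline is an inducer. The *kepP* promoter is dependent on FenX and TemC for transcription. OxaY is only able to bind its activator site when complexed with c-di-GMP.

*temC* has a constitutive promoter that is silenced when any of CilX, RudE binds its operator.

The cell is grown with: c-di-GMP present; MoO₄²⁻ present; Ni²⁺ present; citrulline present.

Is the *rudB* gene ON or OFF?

c-di-GMP is present, so OxaY is active.
No repressor is bound and OxaY is active, so *kepU* is transcribed.
So KepU is produced and active.
Ni²⁺ is present, so VorU is inactive.
No repressor is bound and KepU is active, so *wexZ* is transcribed.
So WexZ is produced and active.
No repressor is bound and WexZ is active, so *fenX* is transcribed.
So FenX is produced and active.
Citrulline is present, so CilX is inactive.
MoO₄²⁻ is present, so RudE is inactive.
With no repressor bound, *temC* is transcribed.
So TemC is produced and active.
No repressor is bound and FenX and TemC are active, so *kepP* is transcribed.
So KepP is produced and active.
No repressor is bound and KepP is active, so *rudB* is transcribed.

ON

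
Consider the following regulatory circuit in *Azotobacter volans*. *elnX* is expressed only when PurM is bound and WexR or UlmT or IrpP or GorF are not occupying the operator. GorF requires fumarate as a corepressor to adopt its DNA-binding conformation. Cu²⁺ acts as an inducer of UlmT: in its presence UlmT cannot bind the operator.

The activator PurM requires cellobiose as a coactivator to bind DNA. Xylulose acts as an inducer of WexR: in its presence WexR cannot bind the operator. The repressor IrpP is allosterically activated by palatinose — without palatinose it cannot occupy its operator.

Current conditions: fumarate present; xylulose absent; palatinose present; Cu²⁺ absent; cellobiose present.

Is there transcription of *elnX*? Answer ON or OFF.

OFF

Xylulose is absent, so WexR is active.
Cellobiose is present, so PurM is active.
Cu²⁺ is absent, so UlmT is active.
Palatinose is present, so IrpP is active.
Fumarate is present, so GorF is active.
With repressor WexR bound, *elnX* is not transcribed.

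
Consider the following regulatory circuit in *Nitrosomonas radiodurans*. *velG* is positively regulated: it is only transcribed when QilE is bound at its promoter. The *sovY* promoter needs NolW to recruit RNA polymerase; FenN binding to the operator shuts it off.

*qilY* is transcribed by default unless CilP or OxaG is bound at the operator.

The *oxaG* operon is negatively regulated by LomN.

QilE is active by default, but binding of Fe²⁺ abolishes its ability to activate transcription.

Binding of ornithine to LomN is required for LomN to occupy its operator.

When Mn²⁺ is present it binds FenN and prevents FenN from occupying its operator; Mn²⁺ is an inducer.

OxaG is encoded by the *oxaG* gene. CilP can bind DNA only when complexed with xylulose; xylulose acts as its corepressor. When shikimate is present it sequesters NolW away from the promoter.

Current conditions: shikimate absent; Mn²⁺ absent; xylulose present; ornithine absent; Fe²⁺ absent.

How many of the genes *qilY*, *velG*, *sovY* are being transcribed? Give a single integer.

Xylulose is present, so CilP is active.
Ornithine is absent, so LomN is inactive.
With no repressor bound, *oxaG* is transcribed.
So OxaG is produced and active.
With repressor CilP bound, *qilY* is not transcribed.
→ *qilY* is OFF.
Fe²⁺ is absent, so QilE is active.
No repressor is bound and QilE is active, so *velG* is transcribed.
→ *velG* is ON.
Shikimate is absent, so NolW is active.
Mn²⁺ is absent, so FenN is active.
With repressor FenN bound, *sovY* is not transcribed.
→ *sovY* is OFF.
1 of the 3 genes is transcribed.

1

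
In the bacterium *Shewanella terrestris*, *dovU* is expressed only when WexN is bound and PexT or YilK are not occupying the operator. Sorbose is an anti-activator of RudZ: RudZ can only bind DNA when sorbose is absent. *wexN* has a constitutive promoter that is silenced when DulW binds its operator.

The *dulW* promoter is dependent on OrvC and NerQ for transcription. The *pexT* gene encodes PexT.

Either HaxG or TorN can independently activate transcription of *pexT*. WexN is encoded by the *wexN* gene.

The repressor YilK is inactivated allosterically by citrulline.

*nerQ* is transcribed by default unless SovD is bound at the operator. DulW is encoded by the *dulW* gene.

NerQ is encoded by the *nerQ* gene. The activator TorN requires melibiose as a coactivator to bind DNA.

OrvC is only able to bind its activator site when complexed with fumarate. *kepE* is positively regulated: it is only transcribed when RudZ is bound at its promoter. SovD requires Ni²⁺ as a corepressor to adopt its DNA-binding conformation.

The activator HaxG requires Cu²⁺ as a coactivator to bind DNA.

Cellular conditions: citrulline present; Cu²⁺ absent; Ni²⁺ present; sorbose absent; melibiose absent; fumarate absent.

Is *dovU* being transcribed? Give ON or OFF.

ON

Cu²⁺ is absent, so HaxG is inactive.
Melibiose is absent, so TorN is inactive.
No activator is available at the *pexT* promoter, so *pexT* is not transcribed.
So PexT is not produced.
Citrulline is present, so YilK is inactive.
Fumarate is absent, so OrvC is inactive.
Ni²⁺ is present, so SovD is active.
With repressor SovD bound, *nerQ* is not transcribed.
So NerQ is not produced.
Required activator OrvC is absent, so *dulW* is not transcribed.
So DulW is not produced.
With no repressor bound, *wexN* is transcribed.
So WexN is produced and active.
No repressor is bound and WexN is active, so *dovU* is transcribed.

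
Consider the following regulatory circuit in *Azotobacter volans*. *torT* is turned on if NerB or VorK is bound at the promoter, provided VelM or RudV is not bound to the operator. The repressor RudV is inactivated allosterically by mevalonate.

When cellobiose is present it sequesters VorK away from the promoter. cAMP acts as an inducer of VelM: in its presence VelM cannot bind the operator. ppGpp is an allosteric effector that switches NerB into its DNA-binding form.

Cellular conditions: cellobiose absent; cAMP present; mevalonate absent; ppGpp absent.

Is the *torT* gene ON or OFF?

OFF

ppGpp is absent, so NerB is inactive.
Cellobiose is absent, so VorK is active.
cAMP is present, so VelM is inactive.
Mevalonate is absent, so RudV is active.
With repressor RudV bound, *torT* is not transcribed.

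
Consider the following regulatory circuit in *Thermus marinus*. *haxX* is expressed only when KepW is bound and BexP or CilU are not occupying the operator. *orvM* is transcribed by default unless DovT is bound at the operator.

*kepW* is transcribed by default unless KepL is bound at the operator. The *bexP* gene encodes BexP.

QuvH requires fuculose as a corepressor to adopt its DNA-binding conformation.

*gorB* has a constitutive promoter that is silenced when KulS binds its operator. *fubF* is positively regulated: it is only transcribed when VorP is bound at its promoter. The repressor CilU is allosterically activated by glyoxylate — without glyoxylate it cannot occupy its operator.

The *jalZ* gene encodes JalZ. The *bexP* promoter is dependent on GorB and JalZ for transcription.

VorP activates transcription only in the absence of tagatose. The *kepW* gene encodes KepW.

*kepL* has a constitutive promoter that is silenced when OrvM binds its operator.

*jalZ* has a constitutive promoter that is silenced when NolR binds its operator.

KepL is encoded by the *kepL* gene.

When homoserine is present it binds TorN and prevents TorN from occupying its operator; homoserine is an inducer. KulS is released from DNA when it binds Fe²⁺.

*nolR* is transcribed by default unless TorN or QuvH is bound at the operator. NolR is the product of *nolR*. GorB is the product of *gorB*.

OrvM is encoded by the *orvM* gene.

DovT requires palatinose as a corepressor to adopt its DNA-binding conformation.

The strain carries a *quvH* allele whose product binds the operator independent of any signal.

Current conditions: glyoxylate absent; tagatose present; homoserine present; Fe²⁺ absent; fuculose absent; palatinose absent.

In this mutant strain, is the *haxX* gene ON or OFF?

Fe²⁺ is absent, so KulS is active.
With repressor KulS bound, *gorB* is not transcribed.
So GorB is not produced.
Homoserine is present, so TorN is inactive.
QuvH is constitutively active in this strain.
With repressor QuvH bound, *nolR* is not transcribed.
So NolR is not produced.
With no repressor bound, *jalZ* is transcribed.
So JalZ is produced and active.
Required activator GorB is absent, so *bexP* is not transcribed.
So BexP is not produced.
Glyoxylate is absent, so CilU is inactive.
Palatinose is absent, so DovT is inactive.
With no repressor bound, *orvM* is transcribed.
So OrvM is produced and active.
With repressor OrvM bound, *kepL* is not transcribed.
So KepL is not produced.
With no repressor bound, *kepW* is transcribed.
So KepW is produced and active.
No repressor is bound and KepW is active, so *haxX* is transcribed.

ON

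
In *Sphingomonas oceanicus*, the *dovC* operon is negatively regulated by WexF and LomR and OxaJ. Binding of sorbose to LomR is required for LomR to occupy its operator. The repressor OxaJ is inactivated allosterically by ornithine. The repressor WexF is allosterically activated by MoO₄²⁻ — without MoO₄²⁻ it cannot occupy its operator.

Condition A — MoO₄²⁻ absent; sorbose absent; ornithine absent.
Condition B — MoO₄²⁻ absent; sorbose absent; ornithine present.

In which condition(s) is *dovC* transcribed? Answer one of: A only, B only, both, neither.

Condition A:
MoO₄²⁻ is absent, so WexF is inactive.
Sorbose is absent, so LomR is inactive.
Ornithine is absent, so OxaJ is active.
With repressor OxaJ bound, *dovC* is not transcribed.
→ *dovC* is OFF in A.
Condition B:
MoO₄²⁻ is absent, so WexF is inactive.
Sorbose is absent, so LomR is inactive.
Ornithine is present, so OxaJ is inactive.
With no repressor bound, *dovC* is transcribed.
→ *dovC* is ON in B.

B only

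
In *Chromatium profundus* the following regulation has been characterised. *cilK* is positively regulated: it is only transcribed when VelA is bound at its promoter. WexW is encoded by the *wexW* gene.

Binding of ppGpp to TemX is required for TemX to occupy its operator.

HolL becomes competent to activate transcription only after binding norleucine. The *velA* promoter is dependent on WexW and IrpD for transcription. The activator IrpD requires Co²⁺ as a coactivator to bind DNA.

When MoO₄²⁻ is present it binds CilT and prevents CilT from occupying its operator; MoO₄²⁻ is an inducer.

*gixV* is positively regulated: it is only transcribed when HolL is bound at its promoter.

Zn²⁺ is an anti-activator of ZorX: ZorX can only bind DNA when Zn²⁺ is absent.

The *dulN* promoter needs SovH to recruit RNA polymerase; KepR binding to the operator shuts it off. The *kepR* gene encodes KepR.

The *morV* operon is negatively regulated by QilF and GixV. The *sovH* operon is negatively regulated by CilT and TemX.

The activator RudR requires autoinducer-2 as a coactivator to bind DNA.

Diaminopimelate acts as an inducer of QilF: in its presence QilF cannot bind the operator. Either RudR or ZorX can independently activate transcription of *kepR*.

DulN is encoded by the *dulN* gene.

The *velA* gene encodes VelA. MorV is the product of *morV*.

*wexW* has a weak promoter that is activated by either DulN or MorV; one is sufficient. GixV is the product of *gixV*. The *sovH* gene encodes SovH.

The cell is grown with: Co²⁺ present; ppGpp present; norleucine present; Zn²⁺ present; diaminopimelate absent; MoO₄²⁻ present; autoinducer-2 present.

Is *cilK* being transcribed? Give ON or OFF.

MoO₄²⁻ is present, so CilT is inactive.
ppGpp is present, so TemX is active.
With repressor TemX bound, *sovH* is not transcribed.
So SovH is not produced.
Autoinducer-2 is present, so RudR is active.
Zn²⁺ is present, so ZorX is inactive.
Activator RudR is present, so *kepR* is transcribed.
So KepR is produced and active.
With repressor KepR bound, *dulN* is not transcribed.
So DulN is not produced.
Diaminopimelate is absent, so QilF is active.
Norleucine is present, so HolL is active.
No repressor is bound and HolL is active, so *gixV* is transcribed.
So GixV is produced and active.
With repressor QilF bound, *morV* is not transcribed.
So MorV is not produced.
No activator is available at the *wexW* promoter, so *wexW* is not transcribed.
So WexW is not produced.
Co²⁺ is present, so IrpD is active.
Required activator WexW is absent, so *velA* is not transcribed.
So VelA is not produced.
Required activator VelA is absent, so *cilK* is not transcribed.

OFF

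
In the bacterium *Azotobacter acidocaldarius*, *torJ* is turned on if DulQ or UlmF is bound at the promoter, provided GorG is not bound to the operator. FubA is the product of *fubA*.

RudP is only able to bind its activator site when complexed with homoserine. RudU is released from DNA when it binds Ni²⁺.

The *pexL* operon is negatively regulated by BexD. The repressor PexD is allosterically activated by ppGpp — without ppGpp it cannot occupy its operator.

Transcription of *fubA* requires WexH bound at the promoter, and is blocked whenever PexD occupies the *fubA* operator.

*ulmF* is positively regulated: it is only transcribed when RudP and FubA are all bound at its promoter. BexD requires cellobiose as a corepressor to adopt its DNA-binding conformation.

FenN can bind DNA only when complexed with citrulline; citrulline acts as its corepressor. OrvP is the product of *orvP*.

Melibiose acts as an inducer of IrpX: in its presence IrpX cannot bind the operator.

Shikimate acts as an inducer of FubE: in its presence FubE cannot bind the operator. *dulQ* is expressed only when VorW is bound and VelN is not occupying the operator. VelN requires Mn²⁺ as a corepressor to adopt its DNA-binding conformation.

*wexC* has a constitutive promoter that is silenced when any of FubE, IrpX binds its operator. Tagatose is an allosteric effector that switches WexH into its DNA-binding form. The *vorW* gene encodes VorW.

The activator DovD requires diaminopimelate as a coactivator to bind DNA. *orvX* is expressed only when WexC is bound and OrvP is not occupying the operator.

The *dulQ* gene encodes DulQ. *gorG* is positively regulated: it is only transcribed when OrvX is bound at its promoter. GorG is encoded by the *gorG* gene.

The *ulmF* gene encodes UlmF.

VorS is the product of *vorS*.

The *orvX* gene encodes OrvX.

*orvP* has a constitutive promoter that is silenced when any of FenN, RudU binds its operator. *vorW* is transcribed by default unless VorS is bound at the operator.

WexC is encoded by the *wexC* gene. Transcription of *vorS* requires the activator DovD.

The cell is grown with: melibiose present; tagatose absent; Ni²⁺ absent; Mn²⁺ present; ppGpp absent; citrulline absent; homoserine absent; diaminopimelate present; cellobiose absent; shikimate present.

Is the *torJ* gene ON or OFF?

Shikimate is present, so FubE is inactive.
Melibiose is present, so IrpX is inactive.
With no repressor bound, *wexC* is transcribed.
So WexC is produced and active.
Citrulline is absent, so FenN is inactive.
Ni²⁺ is absent, so RudU is active.
With repressor RudU bound, *orvP* is not transcribed.
So OrvP is not produced.
No repressor is bound and WexC is active, so *orvX* is transcribed.
So OrvX is produced and active.
No repressor is bound and OrvX is active, so *gorG* is transcribed.
So GorG is produced and active.
Mn²⁺ is present, so VelN is active.
Diaminopimelate is present, so DovD is active.
No repressor is bound and DovD is active, so *vorS* is transcribed.
So VorS is produced and active.
With repressor VorS bound, *vorW* is not transcribed.
So VorW is not produced.
With repressor VelN bound, *dulQ* is not transcribed.
So DulQ is not produced.
Homoserine is absent, so RudP is inactive.
Tagatose is absent, so WexH is inactive.
ppGpp is absent, so PexD is inactive.
Required activator WexH is absent, so *fubA* is not transcribed.
So FubA is not produced.
Required activator RudP is absent, so *ulmF* is not transcribed.
So UlmF is not produced.
With repressor GorG bound, *torJ* is not transcribed.

OFF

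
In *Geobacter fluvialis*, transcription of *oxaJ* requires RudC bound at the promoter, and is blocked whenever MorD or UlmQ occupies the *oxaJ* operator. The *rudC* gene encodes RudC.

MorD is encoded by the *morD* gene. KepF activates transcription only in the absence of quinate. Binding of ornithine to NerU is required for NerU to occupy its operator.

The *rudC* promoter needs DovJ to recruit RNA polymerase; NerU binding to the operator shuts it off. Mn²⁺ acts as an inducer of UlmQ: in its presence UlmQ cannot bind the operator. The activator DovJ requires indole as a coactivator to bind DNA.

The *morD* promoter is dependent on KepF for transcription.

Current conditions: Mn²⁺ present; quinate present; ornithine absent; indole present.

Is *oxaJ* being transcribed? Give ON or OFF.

Ornithine is absent, so NerU is inactive.
Indole is present, so DovJ is active.
No repressor is bound and DovJ is active, so *rudC* is transcribed.
So RudC is produced and active.
Quinate is present, so KepF is inactive.
Required activator KepF is absent, so *morD* is not transcribed.
So MorD is not produced.
Mn²⁺ is present, so UlmQ is inactive.
No repressor is bound and RudC is active, so *oxaJ* is transcribed.

ON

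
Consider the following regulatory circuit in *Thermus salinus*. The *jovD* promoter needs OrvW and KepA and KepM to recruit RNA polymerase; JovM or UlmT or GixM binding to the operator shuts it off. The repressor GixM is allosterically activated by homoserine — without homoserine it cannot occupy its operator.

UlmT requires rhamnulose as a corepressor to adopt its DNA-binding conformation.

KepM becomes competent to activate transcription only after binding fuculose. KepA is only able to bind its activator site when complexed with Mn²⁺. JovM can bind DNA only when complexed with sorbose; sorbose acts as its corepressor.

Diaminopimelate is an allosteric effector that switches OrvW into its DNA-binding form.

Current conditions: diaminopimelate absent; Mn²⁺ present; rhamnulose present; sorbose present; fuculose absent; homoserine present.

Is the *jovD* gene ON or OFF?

Diaminopimelate is absent, so OrvW is inactive.
Mn²⁺ is present, so KepA is active.
Fuculose is absent, so KepM is inactive.
Sorbose is present, so JovM is active.
Rhamnulose is present, so UlmT is active.
Homoserine is present, so GixM is active.
With repressor JovM bound, *jovD* is not transcribed.

OFF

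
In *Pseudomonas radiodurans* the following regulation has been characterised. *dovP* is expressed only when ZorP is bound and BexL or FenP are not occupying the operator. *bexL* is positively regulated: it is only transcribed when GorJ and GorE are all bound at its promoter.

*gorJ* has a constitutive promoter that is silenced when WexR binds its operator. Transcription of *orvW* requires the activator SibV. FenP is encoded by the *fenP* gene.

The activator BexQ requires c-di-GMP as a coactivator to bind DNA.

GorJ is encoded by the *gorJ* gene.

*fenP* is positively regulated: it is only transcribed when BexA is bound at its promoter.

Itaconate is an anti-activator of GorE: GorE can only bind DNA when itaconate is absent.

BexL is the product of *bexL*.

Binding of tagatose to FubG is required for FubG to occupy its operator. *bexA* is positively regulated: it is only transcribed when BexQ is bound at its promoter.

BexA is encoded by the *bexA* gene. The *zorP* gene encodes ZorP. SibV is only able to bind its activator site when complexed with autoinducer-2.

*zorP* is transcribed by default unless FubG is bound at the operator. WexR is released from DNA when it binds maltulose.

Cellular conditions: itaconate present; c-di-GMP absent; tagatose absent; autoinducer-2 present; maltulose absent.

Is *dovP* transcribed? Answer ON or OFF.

Maltulose is absent, so WexR is active.
With repressor WexR bound, *gorJ* is not transcribed.
So GorJ is not produced.
Itaconate is present, so GorE is inactive.
Required activator GorJ is absent, so *bexL* is not transcribed.
So BexL is not produced.
c-di-GMP is absent, so BexQ is inactive.
Required activator BexQ is absent, so *bexA* is not transcribed.
So BexA is not produced.
Required activator BexA is absent, so *fenP* is not transcribed.
So FenP is not produced.
Tagatose is absent, so FubG is inactive.
With no repressor bound, *zorP* is transcribed.
So ZorP is produced and active.
No repressor is bound and ZorP is active, so *dovP* is transcribed.

ON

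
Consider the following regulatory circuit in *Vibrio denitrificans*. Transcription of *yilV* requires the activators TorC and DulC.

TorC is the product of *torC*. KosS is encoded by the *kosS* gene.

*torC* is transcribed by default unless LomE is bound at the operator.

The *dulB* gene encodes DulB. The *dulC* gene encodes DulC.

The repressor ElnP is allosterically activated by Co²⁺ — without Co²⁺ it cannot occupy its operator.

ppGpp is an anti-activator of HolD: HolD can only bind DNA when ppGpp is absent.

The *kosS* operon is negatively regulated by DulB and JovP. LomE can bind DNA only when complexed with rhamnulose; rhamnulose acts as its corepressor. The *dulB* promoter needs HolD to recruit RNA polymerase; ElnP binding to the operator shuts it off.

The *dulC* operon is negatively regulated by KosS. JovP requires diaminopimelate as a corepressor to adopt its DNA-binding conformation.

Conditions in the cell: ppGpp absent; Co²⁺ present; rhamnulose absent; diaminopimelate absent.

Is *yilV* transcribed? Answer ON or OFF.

OFF

Rhamnulose is absent, so LomE is inactive.
With no repressor bound, *torC* is transcribed.
So TorC is produced and active.
ppGpp is absent, so HolD is active.
Co²⁺ is present, so ElnP is active.
With repressor ElnP bound, *dulB* is not transcribed.
So DulB is not produced.
Diaminopimelate is absent, so JovP is inactive.
With no repressor bound, *kosS* is transcribed.
So KosS is produced and active.
With repressor KosS bound, *dulC* is not transcribed.
So DulC is not produced.
Required activator DulC is absent, so *yilV* is not transcribed.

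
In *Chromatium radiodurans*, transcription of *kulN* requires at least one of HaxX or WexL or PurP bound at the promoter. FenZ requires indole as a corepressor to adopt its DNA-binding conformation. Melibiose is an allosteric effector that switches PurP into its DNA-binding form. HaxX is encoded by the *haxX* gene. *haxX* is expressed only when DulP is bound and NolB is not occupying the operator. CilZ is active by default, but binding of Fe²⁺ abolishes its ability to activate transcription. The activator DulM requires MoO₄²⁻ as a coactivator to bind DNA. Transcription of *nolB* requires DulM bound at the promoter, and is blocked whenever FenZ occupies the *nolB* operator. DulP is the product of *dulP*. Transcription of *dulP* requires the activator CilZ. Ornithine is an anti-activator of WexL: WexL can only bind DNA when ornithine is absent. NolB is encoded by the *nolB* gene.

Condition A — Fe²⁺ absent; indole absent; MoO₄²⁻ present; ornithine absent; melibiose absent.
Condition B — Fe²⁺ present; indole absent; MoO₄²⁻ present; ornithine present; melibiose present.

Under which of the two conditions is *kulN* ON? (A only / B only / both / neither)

both

Condition A:
Fe²⁺ is absent, so CilZ is active.
No repressor is bound and CilZ is active, so *dulP* is transcribed.
So DulP is produced and active.
Indole is absent, so FenZ is inactive.
MoO₄²⁻ is present, so DulM is active.
No repressor is bound and DulM is active, so *nolB* is transcribed.
So NolB is produced and active.
With repressor NolB bound, *haxX* is not transcribed.
So HaxX is not produced.
Ornithine is absent, so WexL is active.
Melibiose is absent, so PurP is inactive.
Activator WexL is present, so *kulN* is transcribed.
→ *kulN* is ON in A.
Condition B:
Fe²⁺ is present, so CilZ is inactive.
Required activator CilZ is absent, so *dulP* is not transcribed.
So DulP is not produced.
Indole is absent, so FenZ is inactive.
MoO₄²⁻ is present, so DulM is active.
No repressor is bound and DulM is active, so *nolB* is transcribed.
So NolB is produced and active.
With repressor NolB bound, *haxX* is not transcribed.
So HaxX is not produced.
Ornithine is present, so WexL is inactive.
Melibiose is present, so PurP is active.
Activator PurP is present, so *kulN* is transcribed.
→ *kulN* is ON in B.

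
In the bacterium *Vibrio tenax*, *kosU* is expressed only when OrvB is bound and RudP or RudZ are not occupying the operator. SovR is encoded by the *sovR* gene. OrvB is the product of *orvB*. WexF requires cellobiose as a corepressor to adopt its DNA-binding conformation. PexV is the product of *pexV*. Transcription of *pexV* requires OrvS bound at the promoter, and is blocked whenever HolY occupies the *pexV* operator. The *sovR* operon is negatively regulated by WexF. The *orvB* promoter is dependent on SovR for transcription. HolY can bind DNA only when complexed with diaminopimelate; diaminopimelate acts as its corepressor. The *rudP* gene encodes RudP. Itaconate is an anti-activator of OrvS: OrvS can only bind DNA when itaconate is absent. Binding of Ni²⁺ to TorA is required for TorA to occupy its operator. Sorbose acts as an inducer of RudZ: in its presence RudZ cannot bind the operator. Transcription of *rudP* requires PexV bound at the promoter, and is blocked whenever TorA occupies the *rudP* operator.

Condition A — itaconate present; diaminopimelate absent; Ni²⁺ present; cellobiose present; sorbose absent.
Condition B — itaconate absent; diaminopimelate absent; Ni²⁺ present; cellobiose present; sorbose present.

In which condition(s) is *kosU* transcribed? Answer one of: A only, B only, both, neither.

neither

Condition A:
Itaconate is present, so OrvS is inactive.
Diaminopimelate is absent, so HolY is inactive.
Required activator OrvS is absent, so *pexV* is not transcribed.
So PexV is not produced.
Ni²⁺ is present, so TorA is active.
With repressor TorA bound, *rudP* is not transcribed.
So RudP is not produced.
Cellobiose is present, so WexF is active.
With repressor WexF bound, *sovR* is not transcribed.
So SovR is not produced.
Required activator SovR is absent, so *orvB* is not transcribed.
So OrvB is not produced.
Sorbose is absent, so RudZ is active.
With repressor RudZ bound, *kosU* is not transcribed.
→ *kosU* is OFF in A.
Condition B:
Itaconate is absent, so OrvS is active.
Diaminopimelate is absent, so HolY is inactive.
No repressor is bound and OrvS is active, so *pexV* is transcribed.
So PexV is produced and active.
Ni²⁺ is present, so TorA is active.
With repressor TorA bound, *rudP* is not transcribed.
So RudP is not produced.
Cellobiose is present, so WexF is active.
With repressor WexF bound, *sovR* is not transcribed.
So SovR is not produced.
Required activator SovR is absent, so *orvB* is not transcribed.
So OrvB is not produced.
Sorbose is present, so RudZ is inactive.
Required activator OrvB is absent, so *kosU* is not transcribed.
→ *kosU* is OFF in B.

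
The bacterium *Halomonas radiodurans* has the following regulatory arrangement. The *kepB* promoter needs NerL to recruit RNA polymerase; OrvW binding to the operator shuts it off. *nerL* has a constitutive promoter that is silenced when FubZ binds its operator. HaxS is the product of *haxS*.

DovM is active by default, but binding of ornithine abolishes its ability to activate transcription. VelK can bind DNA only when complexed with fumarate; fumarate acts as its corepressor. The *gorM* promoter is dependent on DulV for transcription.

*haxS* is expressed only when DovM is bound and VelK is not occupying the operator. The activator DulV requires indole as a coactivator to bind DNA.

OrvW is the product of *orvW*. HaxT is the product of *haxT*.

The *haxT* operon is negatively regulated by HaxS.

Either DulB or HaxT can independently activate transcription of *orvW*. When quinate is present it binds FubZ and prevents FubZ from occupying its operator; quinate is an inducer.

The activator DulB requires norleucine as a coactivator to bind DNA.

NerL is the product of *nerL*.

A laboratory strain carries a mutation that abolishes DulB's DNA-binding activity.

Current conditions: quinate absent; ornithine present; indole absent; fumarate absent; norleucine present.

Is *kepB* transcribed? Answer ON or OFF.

Quinate is absent, so FubZ is active.
With repressor FubZ bound, *nerL* is not transcribed.
So NerL is not produced.
DulB is non-functional in this strain, so it has no effect.
Fumarate is absent, so VelK is inactive.
Ornithine is present, so DovM is inactive.
Required activator DovM is absent, so *haxS* is not transcribed.
So HaxS is not produced.
With no repressor bound, *haxT* is transcribed.
So HaxT is produced and active.
Activator HaxT is present, so *orvW* is transcribed.
So OrvW is produced and active.
With repressor OrvW bound, *kepB* is not transcribed.

OFF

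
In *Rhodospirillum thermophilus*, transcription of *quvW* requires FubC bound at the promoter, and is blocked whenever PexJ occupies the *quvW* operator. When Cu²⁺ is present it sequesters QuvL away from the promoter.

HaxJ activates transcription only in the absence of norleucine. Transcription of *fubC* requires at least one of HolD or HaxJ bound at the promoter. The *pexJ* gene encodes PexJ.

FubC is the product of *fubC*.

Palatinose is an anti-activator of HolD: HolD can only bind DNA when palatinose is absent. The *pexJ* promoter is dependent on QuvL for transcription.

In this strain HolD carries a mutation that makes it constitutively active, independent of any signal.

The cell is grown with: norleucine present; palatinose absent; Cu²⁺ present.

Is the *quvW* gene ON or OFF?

ON

HolD is constitutively active in this strain.
Norleucine is present, so HaxJ is inactive.
Activator HolD is present, so *fubC* is transcribed.
So FubC is produced and active.
Cu²⁺ is present, so QuvL is inactive.
Required activator QuvL is absent, so *pexJ* is not transcribed.
So PexJ is not produced.
No repressor is bound and FubC is active, so *quvW* is transcribed.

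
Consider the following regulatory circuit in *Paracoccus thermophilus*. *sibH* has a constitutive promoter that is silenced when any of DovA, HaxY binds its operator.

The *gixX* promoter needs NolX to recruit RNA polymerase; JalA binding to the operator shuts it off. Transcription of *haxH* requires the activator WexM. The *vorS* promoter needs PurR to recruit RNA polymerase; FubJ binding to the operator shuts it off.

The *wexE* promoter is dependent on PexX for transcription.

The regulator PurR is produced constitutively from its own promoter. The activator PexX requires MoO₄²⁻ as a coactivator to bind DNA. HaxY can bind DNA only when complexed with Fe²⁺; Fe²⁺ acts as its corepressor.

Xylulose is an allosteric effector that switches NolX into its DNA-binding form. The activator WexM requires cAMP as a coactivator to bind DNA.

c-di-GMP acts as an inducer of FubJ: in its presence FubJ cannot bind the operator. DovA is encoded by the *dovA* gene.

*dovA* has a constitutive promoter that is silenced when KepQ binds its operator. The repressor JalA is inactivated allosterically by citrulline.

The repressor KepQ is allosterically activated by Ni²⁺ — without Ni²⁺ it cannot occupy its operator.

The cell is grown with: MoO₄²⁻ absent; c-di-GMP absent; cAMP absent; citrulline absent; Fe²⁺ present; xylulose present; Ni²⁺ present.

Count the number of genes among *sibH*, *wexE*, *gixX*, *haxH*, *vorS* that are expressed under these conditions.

Ni²⁺ is present, so KepQ is active.
With repressor KepQ bound, *dovA* is not transcribed.
So DovA is not produced.
Fe²⁺ is present, so HaxY is active.
With repressor HaxY bound, *sibH* is not transcribed.
→ *sibH* is OFF.
MoO₄²⁻ is absent, so PexX is inactive.
Required activator PexX is absent, so *wexE* is not transcribed.
→ *wexE* is OFF.
Xylulose is present, so NolX is active.
Citrulline is absent, so JalA is active.
With repressor JalA bound, *gixX* is not transcribed.
→ *gixX* is OFF.
cAMP is absent, so WexM is inactive.
Required activator WexM is absent, so *haxH* is not transcribed.
→ *haxH* is OFF.
c-di-GMP is absent, so FubJ is active.
PurR is produced constitutively and is active.
With repressor FubJ bound, *vorS* is not transcribed.
→ *vorS* is OFF.
0 of the 5 genes are transcribed.

0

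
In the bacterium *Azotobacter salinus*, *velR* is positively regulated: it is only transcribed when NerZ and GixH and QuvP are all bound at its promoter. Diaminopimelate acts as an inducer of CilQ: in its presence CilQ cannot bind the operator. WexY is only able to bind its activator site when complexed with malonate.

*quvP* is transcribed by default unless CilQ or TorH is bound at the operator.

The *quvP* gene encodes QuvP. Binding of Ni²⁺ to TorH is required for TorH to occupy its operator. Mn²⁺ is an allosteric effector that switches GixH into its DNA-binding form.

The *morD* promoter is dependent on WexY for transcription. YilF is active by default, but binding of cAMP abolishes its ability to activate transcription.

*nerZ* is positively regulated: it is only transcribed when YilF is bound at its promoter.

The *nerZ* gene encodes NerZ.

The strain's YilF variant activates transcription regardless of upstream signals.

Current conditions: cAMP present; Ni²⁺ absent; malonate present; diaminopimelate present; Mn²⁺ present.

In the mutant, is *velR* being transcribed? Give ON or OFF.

YilF is constitutively active in this strain.
No repressor is bound and YilF is active, so *nerZ* is transcribed.
So NerZ is produced and active.
Mn²⁺ is present, so GixH is active.
Diaminopimelate is present, so CilQ is inactive.
Ni²⁺ is absent, so TorH is inactive.
With no repressor bound, *quvP* is transcribed.
So QuvP is produced and active.
No repressor is bound and NerZ and GixH and QuvP are active, so *velR* is transcribed.

ON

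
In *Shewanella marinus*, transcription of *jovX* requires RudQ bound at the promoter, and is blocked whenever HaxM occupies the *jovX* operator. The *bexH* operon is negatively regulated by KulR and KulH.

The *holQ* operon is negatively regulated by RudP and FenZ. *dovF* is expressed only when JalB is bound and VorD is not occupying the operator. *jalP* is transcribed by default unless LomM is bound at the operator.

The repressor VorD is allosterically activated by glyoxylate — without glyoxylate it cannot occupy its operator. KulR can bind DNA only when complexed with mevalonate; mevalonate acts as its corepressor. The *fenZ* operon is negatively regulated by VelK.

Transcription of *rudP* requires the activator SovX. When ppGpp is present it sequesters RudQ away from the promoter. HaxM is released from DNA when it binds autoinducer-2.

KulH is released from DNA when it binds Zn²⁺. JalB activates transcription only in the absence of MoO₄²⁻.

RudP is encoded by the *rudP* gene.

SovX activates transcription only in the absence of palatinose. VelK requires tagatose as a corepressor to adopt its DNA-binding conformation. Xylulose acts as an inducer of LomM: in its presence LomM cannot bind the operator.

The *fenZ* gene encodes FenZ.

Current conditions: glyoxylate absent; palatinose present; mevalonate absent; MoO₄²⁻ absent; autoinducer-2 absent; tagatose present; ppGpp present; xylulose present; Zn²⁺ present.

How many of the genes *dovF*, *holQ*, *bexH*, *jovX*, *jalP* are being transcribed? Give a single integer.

4

MoO₄²⁻ is absent, so JalB is active.
Glyoxylate is absent, so VorD is inactive.
No repressor is bound and JalB is active, so *dovF* is transcribed.
→ *dovF* is ON.
Palatinose is present, so SovX is inactive.
Required activator SovX is absent, so *rudP* is not transcribed.
So RudP is not produced.
Tagatose is present, so VelK is active.
With repressor VelK bound, *fenZ* is not transcribed.
So FenZ is not produced.
With no repressor bound, *holQ* is transcribed.
→ *holQ* is ON.
Mevalonate is absent, so KulR is inactive.
Zn²⁺ is present, so KulH is inactive.
With no repressor bound, *bexH* is transcribed.
→ *bexH* is ON.
ppGpp is present, so RudQ is inactive.
Autoinducer-2 is absent, so HaxM is active.
With repressor HaxM bound, *jovX* is not transcribed.
→ *jovX* is OFF.
Xylulose is present, so LomM is inactive.
With no repressor bound, *jalP* is transcribed.
→ *jalP* is ON.
4 of the 5 genes are transcribed.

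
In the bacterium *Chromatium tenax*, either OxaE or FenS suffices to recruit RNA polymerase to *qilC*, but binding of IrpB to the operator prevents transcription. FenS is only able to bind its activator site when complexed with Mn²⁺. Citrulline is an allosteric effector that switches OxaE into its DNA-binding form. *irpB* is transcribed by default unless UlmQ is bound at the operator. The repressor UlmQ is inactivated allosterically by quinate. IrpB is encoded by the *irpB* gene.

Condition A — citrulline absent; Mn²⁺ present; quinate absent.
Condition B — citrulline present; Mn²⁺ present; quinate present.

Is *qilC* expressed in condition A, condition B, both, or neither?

Condition A:
Citrulline is absent, so OxaE is inactive.
Mn²⁺ is present, so FenS is active.
Quinate is absent, so UlmQ is active.
With repressor UlmQ bound, *irpB* is not transcribed.
So IrpB is not produced.
Activator FenS is present, so *qilC* is transcribed.
→ *qilC* is ON in A.
Condition B:
Citrulline is present, so OxaE is active.
Mn²⁺ is present, so FenS is active.
Quinate is present, so UlmQ is inactive.
With no repressor bound, *irpB* is transcribed.
So IrpB is produced and active.
With repressor IrpB bound, *qilC* is not transcribed.
→ *qilC* is OFF in B.

A only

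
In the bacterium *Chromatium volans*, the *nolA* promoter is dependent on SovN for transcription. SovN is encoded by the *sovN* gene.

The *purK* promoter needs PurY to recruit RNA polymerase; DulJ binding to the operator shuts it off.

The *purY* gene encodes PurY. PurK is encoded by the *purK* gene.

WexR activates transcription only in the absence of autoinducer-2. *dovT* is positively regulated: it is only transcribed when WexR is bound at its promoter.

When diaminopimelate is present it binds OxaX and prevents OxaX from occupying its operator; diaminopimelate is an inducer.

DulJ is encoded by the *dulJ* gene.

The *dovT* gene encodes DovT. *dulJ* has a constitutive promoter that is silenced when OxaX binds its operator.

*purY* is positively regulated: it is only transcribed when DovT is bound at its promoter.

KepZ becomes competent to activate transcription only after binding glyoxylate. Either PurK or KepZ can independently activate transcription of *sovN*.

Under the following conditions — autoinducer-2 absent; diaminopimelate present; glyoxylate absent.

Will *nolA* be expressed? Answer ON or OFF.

OFF

Autoinducer-2 is absent, so WexR is active.
No repressor is bound and WexR is active, so *dovT* is transcribed.
So DovT is produced and active.
No repressor is bound and DovT is active, so *purY* is transcribed.
So PurY is produced and active.
Diaminopimelate is present, so OxaX is inactive.
With no repressor bound, *dulJ* is transcribed.
So DulJ is produced and active.
With repressor DulJ bound, *purK* is not transcribed.
So PurK is not produced.
Glyoxylate is absent, so KepZ is inactive.
No activator is available at the *sovN* promoter, so *sovN* is not transcribed.
So SovN is not produced.
Required activator SovN is absent, so *nolA* is not transcribed.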